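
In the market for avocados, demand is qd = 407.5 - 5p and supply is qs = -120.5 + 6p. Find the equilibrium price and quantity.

p* = 48, q* = 167.5

Set qd = qs: 407.5 - 5p = -120.5 + 6p.
528 = 11p, so p* = 48.
q* = 407.5 − 5(48) = 167.5.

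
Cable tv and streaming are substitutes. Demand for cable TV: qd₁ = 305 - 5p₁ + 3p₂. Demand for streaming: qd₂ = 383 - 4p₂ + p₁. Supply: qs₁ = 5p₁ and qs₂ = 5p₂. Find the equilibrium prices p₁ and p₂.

Market 1: 305 - 5p₁ + 3p₂ = 5p₁ → 10p₁ - 3p₂ = 305.
Market 2: 9p₂ - p₁ = 383.
Eliminating p₂: 9×(1) + 3×(2) gives 87p₁ = 3894, so p₁ = 1298/29.
Back-substitute into (2): p₂ = (383 + 1×1298/29) / 9 = 4135/87.

p₁ = 1298/29, p₂ = 4135/87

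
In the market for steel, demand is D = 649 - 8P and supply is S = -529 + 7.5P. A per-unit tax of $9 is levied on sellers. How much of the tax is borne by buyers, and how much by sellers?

Buyers bear 135/31, sellers bear 144/31

Pre-tax equilibrium: P* = 76, Q* = 41.
Tax on sellers shifts supply to S = -529 + 7.5(P − 9) = -596.5 + 7.5P.
649 - 8P = -596.5 + 7.5P gives buyer price Pb = 2491/31; sellers receive Ps = 2491/31 − 9 = 2212/31.
New quantity: Q = 649 − 8(2491/31) = 191/31.
Buyer burden = 2491/31 − 76 = 135/31; seller burden = 76 − 2212/31 = 144/31.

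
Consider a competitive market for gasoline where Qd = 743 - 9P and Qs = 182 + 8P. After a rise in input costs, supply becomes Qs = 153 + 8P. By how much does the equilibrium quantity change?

ΔQ = -261/17

Original equilibrium: P* = 33, Q* = 446.
New equilibrium: 743 - 9P = 153 + 8P, so 590 = 17P and P' = 590/17; Q' = 743 − 9(590/17) = 7321/17.
Change in quantity: 7321/17 − 446 = -261/17.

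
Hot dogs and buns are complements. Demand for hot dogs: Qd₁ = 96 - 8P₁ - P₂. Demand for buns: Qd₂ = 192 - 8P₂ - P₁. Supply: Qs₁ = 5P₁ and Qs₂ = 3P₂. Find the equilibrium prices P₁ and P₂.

Market 1: 96 - 8P₁ - P₂ = 5P₁ → 13P₁ + P₂ = 96.
Market 2: 11P₂ + P₁ = 192.
Eliminating P₂: 11×(1) − 1×(2) gives 142P₁ = 864, so P₁ = 432/71.
Back-substitute into (2): P₂ = (192 − 1×432/71) / 11 = 1200/71.

P₁ = 432/71, P₂ = 1200/71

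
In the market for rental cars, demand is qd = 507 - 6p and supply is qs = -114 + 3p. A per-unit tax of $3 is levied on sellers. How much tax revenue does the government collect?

Pre-tax equilibrium: p* = 69, q* = 93.
Tax on sellers shifts supply to qs = -114 + 3(p − 3) = -123 + 3p.
507 - 6p = -123 + 3p gives buyer price pb = 70; sellers receive ps = 70 − 3 = 67.
New quantity: q = 507 − 6(70) = 87.
Revenue = 3 × 87 = 261.

Tax revenue = 261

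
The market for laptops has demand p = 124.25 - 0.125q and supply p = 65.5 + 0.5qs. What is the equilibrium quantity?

q* = 94

Set the two price expressions equal: 124.25 - 0.125q = 65.5 + 0.5q.
58.75 = 0.625q, so q* = 94.
p* = 124.25 − (0.125)(94) = 112.5.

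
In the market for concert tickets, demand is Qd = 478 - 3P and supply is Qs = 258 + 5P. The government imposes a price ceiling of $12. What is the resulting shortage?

Shortage = 124

Equilibrium price would be P* = 27.5, so the ceiling at 12 binds.
At P = 12: Qd = 478 − 3(12) = 442, Qs = 258 + 5(12) = 318.
Shortage = 442 − 318 = 124.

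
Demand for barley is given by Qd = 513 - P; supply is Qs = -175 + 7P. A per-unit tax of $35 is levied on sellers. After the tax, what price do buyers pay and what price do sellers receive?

Pre-tax equilibrium: P* = 86, Q* = 427.
Tax on sellers shifts supply to Qs = -175 + 7(P − 35) = -420 + 7P.
513 - P = -420 + 7P gives buyer price Pb = 116.625; sellers receive Ps = 116.625 − 35 = 81.625.
New quantity: Q = 513 − 1(116.625) = 396.375.

Buyers pay $116.625, sellers receive $81.625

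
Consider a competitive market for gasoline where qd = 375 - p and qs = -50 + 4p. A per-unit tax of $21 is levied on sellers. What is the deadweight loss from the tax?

Deadweight loss = 176.4

Pre-tax equilibrium: p* = 85, q* = 290.
Tax on sellers shifts supply to qs = -50 + 4(p − 21) = -134 + 4p.
375 - p = -134 + 4p gives buyer price pb = 101.8; sellers receive ps = 101.8 − 21 = 80.8.
New quantity: q = 375 − 1(101.8) = 273.2.
DWL = ½ × 21 × (290 − 273.2) = 176.4.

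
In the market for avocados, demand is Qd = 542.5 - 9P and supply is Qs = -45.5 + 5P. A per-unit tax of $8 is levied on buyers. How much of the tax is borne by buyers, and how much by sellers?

Pre-tax equilibrium: P* = 42, Q* = 164.5.
Tax on buyers shifts demand to Qd = 542.5 − 9(P + 8) = 470.5 - 9P.
470.5 - 9P = -45.5 + 5P gives seller price Ps = 258/7; buyers pay Pb = 258/7 + 8 = 314/7.
New quantity: Q = 542.5 − 9(314/7) = 1943/14.
Buyer burden = 314/7 − 42 = 20/7; seller burden = 42 − 258/7 = 36/7.

Buyers bear 20/7, sellers bear 36/7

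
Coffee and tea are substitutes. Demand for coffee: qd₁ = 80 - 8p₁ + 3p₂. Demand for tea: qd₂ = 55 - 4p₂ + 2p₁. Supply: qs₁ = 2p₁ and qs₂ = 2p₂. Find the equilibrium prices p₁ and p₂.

p₁ = 215/18, p₂ = 355/27

Market 1: 80 - 8p₁ + 3p₂ = 2p₁ → 10p₁ - 3p₂ = 80.
Market 2: 6p₂ - 2p₁ = 55.
Eliminating p₂: 6×(1) + 3×(2) gives 54p₁ = 645, so p₁ = 215/18.
Back-substitute into (2): p₂ = (55 + 2×215/18) / 6 = 355/27.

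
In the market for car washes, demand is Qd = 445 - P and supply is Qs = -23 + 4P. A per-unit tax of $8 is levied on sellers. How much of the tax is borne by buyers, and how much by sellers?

Buyers bear $6.4, sellers bear $1.6

Pre-tax equilibrium: P* = 93.6, Q* = 351.4.
Tax on sellers shifts supply to Qs = -23 + 4(P − 8) = -55 + 4P.
445 - P = -55 + 4P gives buyer price Pb = 100; sellers receive Ps = 100 − 8 = 92.
New quantity: Q = 445 − 1(100) = 345.
Buyer burden = 100 − 93.6 = 6.4; seller burden = 93.6 − 92 = 1.6.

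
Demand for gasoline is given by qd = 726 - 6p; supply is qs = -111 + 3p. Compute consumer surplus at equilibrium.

Consumer surplus = 2352

Equilibrium: 726 - 6p = -111 + 3p gives p* = 93, q* = 168.
Demand choke price (qd = 0): p = 121.
CS = ½(121 − 93)(168) = 2352.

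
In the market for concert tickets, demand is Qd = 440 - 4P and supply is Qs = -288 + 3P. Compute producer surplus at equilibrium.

Producer surplus = 96

Equilibrium: 440 - 4P = -288 + 3P gives P* = 104, Q* = 24.
Supply starts at P = 96 (where Qs = 0).
PS = ½(104 − 96)(24) = 96.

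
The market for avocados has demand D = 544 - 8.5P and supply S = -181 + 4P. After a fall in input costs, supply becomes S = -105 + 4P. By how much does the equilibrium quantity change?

Original equilibrium: P* = 58, Q* = 51.
New equilibrium: 544 - 8.5P = -105 + 4P, so 649 = 12.5P and P' = 51.92; Q' = 544 − 8.5(51.92) = 102.68.
Change in quantity: 102.68 − 51 = 51.68.

ΔQ = 51.68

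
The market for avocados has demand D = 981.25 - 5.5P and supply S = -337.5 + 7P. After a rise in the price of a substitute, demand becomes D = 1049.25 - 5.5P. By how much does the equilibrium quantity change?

ΔQ = 38.08

Original equilibrium: P* = 105.5, Q* = 401.
New equilibrium: 1049.25 - 5.5P = -337.5 + 7P, so 1386.75 = 12.5P and P' = 110.94; Q' = 1049.25 − 5.5(110.94) = 439.08.
Change in quantity: 439.08 − 401 = 38.08.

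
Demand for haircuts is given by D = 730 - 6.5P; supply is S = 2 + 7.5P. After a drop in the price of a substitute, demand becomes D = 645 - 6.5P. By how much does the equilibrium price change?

ΔP = -85/14

Original equilibrium: P* = 52, Q* = 392.
New equilibrium: 645 - 6.5P = 2 + 7.5P, so 643 = 14P and P' = 643/14; Q' = 645 − 6.5(643/14) = 9701/28.
Change in price: 643/14 − 52 = -85/14.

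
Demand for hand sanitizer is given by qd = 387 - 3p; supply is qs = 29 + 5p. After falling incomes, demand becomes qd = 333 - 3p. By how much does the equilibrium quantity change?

Original equilibrium: p* = 44.75, q* = 252.75.
New equilibrium: 333 - 3p = 29 + 5p, so 304 = 8p and p' = 38; q' = 333 − 3(38) = 219.
Change in quantity: 219 − 252.75 = -33.75.

Δq = -33.75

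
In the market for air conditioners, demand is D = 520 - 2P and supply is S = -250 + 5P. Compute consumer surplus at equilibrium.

Consumer surplus = 22500

Equilibrium: 520 - 2P = -250 + 5P gives P* = 110, Q* = 300.
Demand choke price (D = 0): P = 260.
CS = ½(260 − 110)(300) = 22500.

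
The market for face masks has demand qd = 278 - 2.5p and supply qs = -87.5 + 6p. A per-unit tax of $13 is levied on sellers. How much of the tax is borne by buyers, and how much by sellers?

Buyers bear 156/17, sellers bear 65/17

Pre-tax equilibrium: p* = 43, q* = 170.5.
Tax on sellers shifts supply to qs = -87.5 + 6(p − 13) = -165.5 + 6p.
278 - 2.5p = -165.5 + 6p gives buyer price pb = 887/17; sellers receive ps = 887/17 − 13 = 666/17.
New quantity: q = 278 − 2.5(887/17) = 5017/34.
Buyer burden = 887/17 − 43 = 156/17; seller burden = 43 − 666/17 = 65/17.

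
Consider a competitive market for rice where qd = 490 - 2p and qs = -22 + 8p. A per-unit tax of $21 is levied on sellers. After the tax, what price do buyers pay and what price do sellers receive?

Pre-tax equilibrium: p* = 51.2, q* = 387.6.
Tax on sellers shifts supply to qs = -22 + 8(p − 21) = -190 + 8p.
490 - 2p = -190 + 8p gives buyer price pb = 68; sellers receive ps = 68 − 21 = 47.
New quantity: q = 490 − 2(68) = 354.

Buyers pay $68, sellers receive $47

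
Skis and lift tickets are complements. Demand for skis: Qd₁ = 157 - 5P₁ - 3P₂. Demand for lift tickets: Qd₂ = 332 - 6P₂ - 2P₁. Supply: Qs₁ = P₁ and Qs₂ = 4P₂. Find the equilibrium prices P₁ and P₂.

P₁ = 287/27, P₂ = 839/27

Market 1: 157 - 5P₁ - 3P₂ = P₁ → 6P₁ + 3P₂ = 157.
Market 2: 10P₂ + 2P₁ = 332.
Eliminating P₂: 10×(1) − 3×(2) gives 54P₁ = 574, so P₁ = 287/27.
Back-substitute into (2): P₂ = (332 − 2×287/27) / 10 = 839/27.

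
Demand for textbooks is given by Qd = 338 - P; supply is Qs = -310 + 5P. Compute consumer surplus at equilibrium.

Consumer surplus = 26450

Equilibrium: 338 - P = -310 + 5P gives P* = 108, Q* = 230.
Demand choke price (Qd = 0): P = 338.
CS = ½(338 − 108)(230) = 26450.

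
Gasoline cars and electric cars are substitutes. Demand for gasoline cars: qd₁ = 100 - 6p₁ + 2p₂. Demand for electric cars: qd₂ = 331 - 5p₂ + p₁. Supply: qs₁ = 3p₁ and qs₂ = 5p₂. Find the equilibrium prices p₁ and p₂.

p₁ = 831/44, p₂ = 3079/88

Market 1: 100 - 6p₁ + 2p₂ = 3p₁ → 9p₁ - 2p₂ = 100.
Market 2: 10p₂ - p₁ = 331.
Eliminating p₂: 10×(1) + 2×(2) gives 88p₁ = 1662, so p₁ = 831/44.
Back-substitute into (2): p₂ = (331 + 1×831/44) / 10 = 3079/88.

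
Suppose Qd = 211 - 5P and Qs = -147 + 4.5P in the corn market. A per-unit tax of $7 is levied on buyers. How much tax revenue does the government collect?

Pre-tax equilibrium: P* = 716/19, Q* = 429/19.
Tax on buyers shifts demand to Qd = 211 − 5(P + 7) = 176 - 5P.
176 - 5P = -147 + 4.5P gives seller price Ps = 34; buyers pay Pb = 34 + 7 = 41.
New quantity: Q = 211 − 5(41) = 6.
Revenue = 7 × 6 = 42.

Tax revenue = 42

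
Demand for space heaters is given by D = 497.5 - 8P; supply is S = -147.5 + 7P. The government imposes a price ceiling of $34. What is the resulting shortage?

Equilibrium price would be P* = 43, so the ceiling at 34 binds.
At P = 34: D = 497.5 − 8(34) = 225.5, S = -147.5 + 7(34) = 90.5.
Shortage = 225.5 − 90.5 = 135.

Shortage = 135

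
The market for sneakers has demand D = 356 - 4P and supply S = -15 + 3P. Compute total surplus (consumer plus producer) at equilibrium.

Total surplus = 6048

Equilibrium: 356 - 4P = -15 + 3P gives P* = 53, Q* = 144.
Demand choke price: P = 89; supply starts at P = 5.
CS = ½(89 − 53)(144) = 2592; PS = ½(53 − 5)(144) = 3456.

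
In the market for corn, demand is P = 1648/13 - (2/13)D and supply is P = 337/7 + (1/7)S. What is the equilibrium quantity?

Set the two price expressions equal: 1648/13 - (2/13)Q = 337/7 + (1/7)Q.
7155/91 = (27/91)Q, so Q* = 265.
P* = 1648/13 − (2/13)(265) = 86.

Q* = 265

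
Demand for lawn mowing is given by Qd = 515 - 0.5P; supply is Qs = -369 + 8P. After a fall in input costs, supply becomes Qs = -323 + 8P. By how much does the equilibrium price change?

Original equilibrium: P* = 104, Q* = 463.
New equilibrium: 515 - 0.5P = -323 + 8P, so 838 = 8.5P and P' = 1676/17; Q' = 515 − 0.5(1676/17) = 7917/17.
Change in price: 1676/17 − 104 = -92/17.

ΔP = -92/17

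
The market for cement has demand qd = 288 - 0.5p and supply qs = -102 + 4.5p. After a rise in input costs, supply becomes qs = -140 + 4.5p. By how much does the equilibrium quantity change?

Original equilibrium: p* = 78, q* = 249.
New equilibrium: 288 - 0.5p = -140 + 4.5p, so 428 = 5p and p' = 85.6; q' = 288 − 0.5(85.6) = 245.2.
Change in quantity: 245.2 − 249 = -3.8.

Δq = -3.8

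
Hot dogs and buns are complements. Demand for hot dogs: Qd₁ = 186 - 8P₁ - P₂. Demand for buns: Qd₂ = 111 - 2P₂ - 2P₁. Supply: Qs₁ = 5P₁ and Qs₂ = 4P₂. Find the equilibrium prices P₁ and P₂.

Market 1: 186 - 8P₁ - P₂ = 5P₁ → 13P₁ + P₂ = 186.
Market 2: 6P₂ + 2P₁ = 111.
Eliminating P₂: 6×(1) − 1×(2) gives 76P₁ = 1005, so P₁ = 1005/76.
Back-substitute into (2): P₂ = (111 − 2×1005/76) / 6 = 1071/76.

P₁ = 1005/76, P₂ = 1071/76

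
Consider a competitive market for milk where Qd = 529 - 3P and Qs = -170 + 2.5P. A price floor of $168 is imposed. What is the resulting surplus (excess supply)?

Equilibrium price would be P* = 1398/11, so the floor at 168 binds.
At P = 168: Qd = 25, Qs = 250.
Surplus = 250 − 25 = 225.

Surplus = 225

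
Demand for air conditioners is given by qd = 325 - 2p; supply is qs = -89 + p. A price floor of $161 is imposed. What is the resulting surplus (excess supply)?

Equilibrium price would be p* = 138, so the floor at 161 binds.
At p = 161: qd = 3, qs = 72.
Surplus = 72 − 3 = 69.

Surplus = 69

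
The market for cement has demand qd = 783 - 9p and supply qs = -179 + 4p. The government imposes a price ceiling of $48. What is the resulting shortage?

Shortage = 338

Equilibrium price would be p* = 74, so the ceiling at 48 binds.
At p = 48: qd = 783 − 9(48) = 351, qs = -179 + 4(48) = 13.
Shortage = 351 − 13 = 338.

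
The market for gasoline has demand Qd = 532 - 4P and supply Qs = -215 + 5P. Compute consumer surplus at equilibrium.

Equilibrium: 532 - 4P = -215 + 5P gives P* = 83, Q* = 200.
Demand choke price (Qd = 0): P = 133.
CS = ½(133 − 83)(200) = 5000.

Consumer surplus = 5000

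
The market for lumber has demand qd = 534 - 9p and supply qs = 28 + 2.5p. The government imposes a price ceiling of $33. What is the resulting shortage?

Shortage = 126.5

Equilibrium price would be p* = 44, so the ceiling at 33 binds.
At p = 33: qd = 534 − 9(33) = 237, qs = 28 + 2.5(33) = 110.5.
Shortage = 237 − 110.5 = 126.5.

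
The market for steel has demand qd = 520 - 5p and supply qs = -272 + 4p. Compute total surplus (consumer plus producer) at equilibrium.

Equilibrium: 520 - 5p = -272 + 4p gives p* = 88, q* = 80.
Demand choke price: p = 104; supply starts at p = 68.
CS = ½(104 − 88)(80) = 640; PS = ½(88 − 68)(80) = 800.

Total surplus = 1440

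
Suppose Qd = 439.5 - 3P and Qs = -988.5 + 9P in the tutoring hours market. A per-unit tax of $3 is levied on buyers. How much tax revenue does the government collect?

Tax revenue = 227.25

Pre-tax equilibrium: P* = 119, Q* = 82.5.
Tax on buyers shifts demand to Qd = 439.5 − 3(P + 3) = 430.5 - 3P.
430.5 - 3P = -988.5 + 9P gives seller price Ps = 118.25; buyers pay Pb = 118.25 + 3 = 121.25.
New quantity: Q = 439.5 − 3(121.25) = 75.75.
Revenue = 3 × 75.75 = 227.25.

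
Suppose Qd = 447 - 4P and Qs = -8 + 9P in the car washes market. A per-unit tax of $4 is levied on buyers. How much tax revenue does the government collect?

Tax revenue = 15388/13

Pre-tax equilibrium: P* = 35, Q* = 307.
Tax on buyers shifts demand to Qd = 447 − 4(P + 4) = 431 - 4P.
431 - 4P = -8 + 9P gives seller price Ps = 439/13; buyers pay Pb = 439/13 + 4 = 491/13.
New quantity: Q = 447 − 4(491/13) = 3847/13.
Revenue = 4 × 3847/13 = 15388/13.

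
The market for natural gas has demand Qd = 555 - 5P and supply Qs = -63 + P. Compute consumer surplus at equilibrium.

Consumer surplus = 160

Equilibrium: 555 - 5P = -63 + P gives P* = 103, Q* = 40.
Demand choke price (Qd = 0): P = 111.
CS = ½(111 − 103)(40) = 160.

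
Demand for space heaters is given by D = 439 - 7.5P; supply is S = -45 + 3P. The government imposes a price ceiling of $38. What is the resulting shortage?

Equilibrium price would be P* = 968/21, so the ceiling at 38 binds.
At P = 38: D = 439 − 7.5(38) = 154, S = -45 + 3(38) = 69.
Shortage = 154 − 69 = 85.

Shortage = 85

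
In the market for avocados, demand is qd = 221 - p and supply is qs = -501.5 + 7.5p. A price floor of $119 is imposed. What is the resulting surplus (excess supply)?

Surplus = 289

Equilibrium price would be p* = 85, so the floor at 119 binds.
At p = 119: qd = 102, qs = 391.
Surplus = 391 − 102 = 289.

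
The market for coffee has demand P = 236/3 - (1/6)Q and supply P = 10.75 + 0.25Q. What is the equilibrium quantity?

Q* = 163

Set the two price expressions equal: 236/3 - (1/6)Q = 10.75 + 0.25Q.
815/12 = (5/12)Q, so Q* = 163.
P* = 236/3 − (1/6)(163) = 51.5.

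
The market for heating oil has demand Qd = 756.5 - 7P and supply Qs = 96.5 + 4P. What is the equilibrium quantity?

Q* = 336.5

Set Qd = Qs: 756.5 - 7P = 96.5 + 4P.
660 = 11P, so P* = 60.
Q* = 756.5 − 7(60) = 336.5.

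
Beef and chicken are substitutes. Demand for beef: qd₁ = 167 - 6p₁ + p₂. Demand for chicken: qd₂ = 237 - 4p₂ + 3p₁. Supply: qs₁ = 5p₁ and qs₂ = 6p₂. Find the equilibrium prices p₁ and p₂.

Market 1: 167 - 6p₁ + p₂ = 5p₁ → 11p₁ - p₂ = 167.
Market 2: 10p₂ - 3p₁ = 237.
Eliminating p₂: 10×(1) + 1×(2) gives 107p₁ = 1907, so p₁ = 1907/107.
Back-substitute into (2): p₂ = (237 + 3×1907/107) / 10 = 3108/107.

p₁ = 1907/107, p₂ = 3108/107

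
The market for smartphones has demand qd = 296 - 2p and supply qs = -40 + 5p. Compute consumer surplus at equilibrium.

Equilibrium: 296 - 2p = -40 + 5p gives p* = 48, q* = 200.
Demand choke price (qd = 0): p = 148.
CS = ½(148 − 48)(200) = 10000.

Consumer surplus = 10000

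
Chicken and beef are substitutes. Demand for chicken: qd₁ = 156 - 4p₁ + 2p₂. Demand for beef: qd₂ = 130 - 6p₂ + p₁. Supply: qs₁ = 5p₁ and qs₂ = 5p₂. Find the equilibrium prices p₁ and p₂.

Market 1: 156 - 4p₁ + 2p₂ = 5p₁ → 9p₁ - 2p₂ = 156.
Market 2: 11p₂ - p₁ = 130.
Eliminating p₂: 11×(1) + 2×(2) gives 97p₁ = 1976, so p₁ = 1976/97.
Back-substitute into (2): p₂ = (130 + 1×1976/97) / 11 = 1326/97.

p₁ = 1976/97, p₂ = 1326/97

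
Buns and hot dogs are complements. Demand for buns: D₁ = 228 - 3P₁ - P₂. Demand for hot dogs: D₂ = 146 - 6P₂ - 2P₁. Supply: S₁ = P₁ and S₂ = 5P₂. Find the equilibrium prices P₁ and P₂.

P₁ = 1181/21, P₂ = 64/21

Market 1: 228 - 3P₁ - P₂ = P₁ → 4P₁ + P₂ = 228.
Market 2: 11P₂ + 2P₁ = 146.
Eliminating P₂: 11×(1) − 1×(2) gives 42P₁ = 2362, so P₁ = 1181/21.
Back-substitute into (2): P₂ = (146 − 2×1181/21) / 11 = 64/21.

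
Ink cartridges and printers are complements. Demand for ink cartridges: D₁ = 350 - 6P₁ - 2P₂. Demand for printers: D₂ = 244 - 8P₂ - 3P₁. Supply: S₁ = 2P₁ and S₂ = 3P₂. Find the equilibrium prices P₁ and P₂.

P₁ = 41, P₂ = 11

Market 1: 350 - 6P₁ - 2P₂ = 2P₁ → 8P₁ + 2P₂ = 350.
Market 2: 11P₂ + 3P₁ = 244.
Eliminating P₂: 11×(1) − 2×(2) gives 82P₁ = 3362, so P₁ = 41.
Back-substitute into (2): P₂ = (244 − 3×41) / 11 = 11.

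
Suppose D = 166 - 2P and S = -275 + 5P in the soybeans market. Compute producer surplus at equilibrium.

Producer surplus = 160

Equilibrium: 166 - 2P = -275 + 5P gives P* = 63, Q* = 40.
Supply starts at P = 55 (where S = 0).
PS = ½(63 − 55)(40) = 160.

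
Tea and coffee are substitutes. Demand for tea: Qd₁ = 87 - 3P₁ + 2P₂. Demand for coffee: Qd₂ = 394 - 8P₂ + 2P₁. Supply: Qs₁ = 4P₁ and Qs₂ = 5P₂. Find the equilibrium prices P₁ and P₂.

Market 1: 87 - 3P₁ + 2P₂ = 4P₁ → 7P₁ - 2P₂ = 87.
Market 2: 13P₂ - 2P₁ = 394.
Eliminating P₂: 13×(1) + 2×(2) gives 87P₁ = 1919, so P₁ = 1919/87.
Back-substitute into (2): P₂ = (394 + 2×1919/87) / 13 = 2932/87.

P₁ = 1919/87, P₂ = 2932/87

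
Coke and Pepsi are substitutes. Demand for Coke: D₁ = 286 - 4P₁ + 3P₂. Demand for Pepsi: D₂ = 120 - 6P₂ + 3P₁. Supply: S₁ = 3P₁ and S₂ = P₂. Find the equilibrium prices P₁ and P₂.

Market 1: 286 - 4P₁ + 3P₂ = 3P₁ → 7P₁ - 3P₂ = 286.
Market 2: 7P₂ - 3P₁ = 120.
Eliminating P₂: 7×(1) + 3×(2) gives 40P₁ = 2362, so P₁ = 59.05.
Back-substitute into (2): P₂ = (120 + 3×59.05) / 7 = 42.45.

P₁ = 59.05, P₂ = 42.45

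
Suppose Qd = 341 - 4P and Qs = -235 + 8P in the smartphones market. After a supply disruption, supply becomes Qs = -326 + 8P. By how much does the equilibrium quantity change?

Original equilibrium: P* = 48, Q* = 149.
New equilibrium: 341 - 4P = -326 + 8P, so 667 = 12P and P' = 667/12; Q' = 341 − 4(667/12) = 356/3.
Change in quantity: 356/3 − 149 = -91/3.

ΔQ = -91/3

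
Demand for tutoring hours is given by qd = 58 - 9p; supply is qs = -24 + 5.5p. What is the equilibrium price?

p* = 164/29

Set qd = qs: 58 - 9p = -24 + 5.5p.
82 = 14.5p, so p* = 164/29.
q* = 58 − 9(164/29) = 206/29.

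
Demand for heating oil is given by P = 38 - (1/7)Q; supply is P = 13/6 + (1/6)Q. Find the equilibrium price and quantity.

P* = 279/13, Q* = 1505/13

Set the two price expressions equal: 38 - (1/7)Q = 13/6 + (1/6)Q.
215/6 = (13/42)Q, so Q* = 1505/13.
P* = 38 − (1/7)(1505/13) = 279/13.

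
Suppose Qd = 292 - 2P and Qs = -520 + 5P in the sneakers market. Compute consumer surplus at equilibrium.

Consumer surplus = 900

Equilibrium: 292 - 2P = -520 + 5P gives P* = 116, Q* = 60.
Demand choke price (Qd = 0): P = 146.
CS = ½(146 − 116)(60) = 900.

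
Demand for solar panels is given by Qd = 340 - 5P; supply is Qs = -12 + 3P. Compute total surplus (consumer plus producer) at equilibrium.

Equilibrium: 340 - 5P = -12 + 3P gives P* = 44, Q* = 120.
Demand choke price: P = 68; supply starts at P = 4.
CS = ½(68 − 44)(120) = 1440; PS = ½(44 − 4)(120) = 2400.

Total surplus = 3840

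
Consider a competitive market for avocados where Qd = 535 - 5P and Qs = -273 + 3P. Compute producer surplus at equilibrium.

Equilibrium: 535 - 5P = -273 + 3P gives P* = 101, Q* = 30.
Supply starts at P = 91 (where Qs = 0).
PS = ½(101 − 91)(30) = 150.

Producer surplus = 150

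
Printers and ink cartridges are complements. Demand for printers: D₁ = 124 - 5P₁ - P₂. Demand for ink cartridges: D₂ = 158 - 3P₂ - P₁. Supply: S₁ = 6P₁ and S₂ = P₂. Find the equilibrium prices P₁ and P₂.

Market 1: 124 - 5P₁ - P₂ = 6P₁ → 11P₁ + P₂ = 124.
Market 2: 4P₂ + P₁ = 158.
Eliminating P₂: 4×(1) − 1×(2) gives 43P₁ = 338, so P₁ = 338/43.
Back-substitute into (2): P₂ = (158 − 1×338/43) / 4 = 1614/43.

P₁ = 338/43, P₂ = 1614/43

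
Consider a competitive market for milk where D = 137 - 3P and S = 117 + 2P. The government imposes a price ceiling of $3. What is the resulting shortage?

Equilibrium price would be P* = 4, so the ceiling at 3 binds.
At P = 3: D = 137 − 3(3) = 128, S = 117 + 2(3) = 123.
Shortage = 128 − 123 = 5.

Shortage = 5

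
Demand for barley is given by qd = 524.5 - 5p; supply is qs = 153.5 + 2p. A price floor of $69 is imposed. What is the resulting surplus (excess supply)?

Surplus = 112

Equilibrium price would be p* = 53, so the floor at 69 binds.
At p = 69: qd = 179.5, qs = 291.5.
Surplus = 291.5 − 179.5 = 112.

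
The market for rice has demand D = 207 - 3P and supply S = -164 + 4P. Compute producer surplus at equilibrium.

Producer surplus = 288

Equilibrium: 207 - 3P = -164 + 4P gives P* = 53, Q* = 48.
Supply starts at P = 41 (where S = 0).
PS = ½(53 − 41)(48) = 288.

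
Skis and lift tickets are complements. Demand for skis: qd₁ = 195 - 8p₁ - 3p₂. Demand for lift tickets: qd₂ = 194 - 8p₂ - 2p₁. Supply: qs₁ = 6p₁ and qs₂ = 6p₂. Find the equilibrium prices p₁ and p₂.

p₁ = 1074/95, p₂ = 1163/95

Market 1: 195 - 8p₁ - 3p₂ = 6p₁ → 14p₁ + 3p₂ = 195.
Market 2: 14p₂ + 2p₁ = 194.
Eliminating p₂: 14×(1) − 3×(2) gives 190p₁ = 2148, so p₁ = 1074/95.
Back-substitute into (2): p₂ = (194 − 2×1074/95) / 14 = 1163/95.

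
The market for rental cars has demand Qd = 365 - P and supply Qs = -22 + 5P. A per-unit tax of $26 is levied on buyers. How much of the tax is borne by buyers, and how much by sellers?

Pre-tax equilibrium: P* = 64.5, Q* = 300.5.
Tax on buyers shifts demand to Qd = 365 − 1(P + 26) = 339 - P.
339 - P = -22 + 5P gives seller price Ps = 361/6; buyers pay Pb = 361/6 + 26 = 517/6.
New quantity: Q = 365 − 1(517/6) = 1673/6.
Buyer burden = 517/6 − 64.5 = 65/3; seller burden = 64.5 − 361/6 = 13/3.

Buyers bear 65/3, sellers bear 13/3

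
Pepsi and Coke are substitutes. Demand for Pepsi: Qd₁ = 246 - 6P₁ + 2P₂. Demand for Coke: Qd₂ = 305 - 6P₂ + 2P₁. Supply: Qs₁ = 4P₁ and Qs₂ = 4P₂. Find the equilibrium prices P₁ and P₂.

P₁ = 1535/48, P₂ = 1771/48

Market 1: 246 - 6P₁ + 2P₂ = 4P₁ → 10P₁ - 2P₂ = 246.
Market 2: 10P₂ - 2P₁ = 305.
Eliminating P₂: 10×(1) + 2×(2) gives 96P₁ = 3070, so P₁ = 1535/48.
Back-substitute into (2): P₂ = (305 + 2×1535/48) / 10 = 1771/48.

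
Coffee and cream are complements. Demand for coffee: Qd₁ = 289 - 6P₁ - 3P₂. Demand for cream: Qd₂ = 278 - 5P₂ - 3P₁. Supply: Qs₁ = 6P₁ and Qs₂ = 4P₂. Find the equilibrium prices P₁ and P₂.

P₁ = 589/33, P₂ = 823/33

Market 1: 289 - 6P₁ - 3P₂ = 6P₁ → 12P₁ + 3P₂ = 289.
Market 2: 9P₂ + 3P₁ = 278.
Eliminating P₂: 9×(1) − 3×(2) gives 99P₁ = 1767, so P₁ = 589/33.
Back-substitute into (2): P₂ = (278 − 3×589/33) / 9 = 823/33.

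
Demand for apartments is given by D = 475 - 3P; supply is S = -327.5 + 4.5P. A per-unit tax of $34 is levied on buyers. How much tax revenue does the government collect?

Pre-tax equilibrium: P* = 107, Q* = 154.
Tax on buyers shifts demand to D = 475 − 3(P + 34) = 373 - 3P.
373 - 3P = -327.5 + 4.5P gives seller price Ps = 93.4; buyers pay Pb = 93.4 + 34 = 127.4.
New quantity: Q = 475 − 3(127.4) = 92.8.
Revenue = 34 × 92.8 = 3155.2.

Tax revenue = 3155.2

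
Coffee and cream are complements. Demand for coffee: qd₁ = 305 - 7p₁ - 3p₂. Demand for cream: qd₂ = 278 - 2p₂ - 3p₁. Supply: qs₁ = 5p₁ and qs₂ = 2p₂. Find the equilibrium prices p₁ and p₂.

p₁ = 386/39, p₂ = 807/13

Market 1: 305 - 7p₁ - 3p₂ = 5p₁ → 12p₁ + 3p₂ = 305.
Market 2: 4p₂ + 3p₁ = 278.
Eliminating p₂: 4×(1) − 3×(2) gives 39p₁ = 386, so p₁ = 386/39.
Back-substitute into (2): p₂ = (278 − 3×386/39) / 4 = 807/13.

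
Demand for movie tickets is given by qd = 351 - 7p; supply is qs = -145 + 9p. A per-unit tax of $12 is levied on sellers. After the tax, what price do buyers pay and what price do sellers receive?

Buyers pay $37.75, sellers receive $25.75

Pre-tax equilibrium: p* = 31, q* = 134.
Tax on sellers shifts supply to qs = -145 + 9(p − 12) = -253 + 9p.
351 - 7p = -253 + 9p gives buyer price pb = 37.75; sellers receive ps = 37.75 − 12 = 25.75.
New quantity: q = 351 − 7(37.75) = 86.75.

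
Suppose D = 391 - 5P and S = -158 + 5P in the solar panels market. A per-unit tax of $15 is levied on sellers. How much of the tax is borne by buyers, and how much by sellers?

Buyers bear $7.5, sellers bear $7.5

Pre-tax equilibrium: P* = 54.9, Q* = 116.5.
Tax on sellers shifts supply to S = -158 + 5(P − 15) = -233 + 5P.
391 - 5P = -233 + 5P gives buyer price Pb = 62.4; sellers receive Ps = 62.4 − 15 = 47.4.
New quantity: Q = 391 − 5(62.4) = 79.
Buyer burden = 62.4 − 54.9 = 7.5; seller burden = 54.9 − 47.4 = 7.5.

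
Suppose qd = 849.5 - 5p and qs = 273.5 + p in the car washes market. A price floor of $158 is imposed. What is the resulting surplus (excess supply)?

Surplus = 372

Equilibrium price would be p* = 96, so the floor at 158 binds.
At p = 158: qd = 59.5, qs = 431.5.
Surplus = 431.5 − 59.5 = 372.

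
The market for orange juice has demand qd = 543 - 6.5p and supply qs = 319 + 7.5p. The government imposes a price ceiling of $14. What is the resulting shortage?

Equilibrium price would be p* = 16, so the ceiling at 14 binds.
At p = 14: qd = 543 − 6.5(14) = 452, qs = 319 + 7.5(14) = 424.
Shortage = 452 − 424 = 28.

Shortage = 28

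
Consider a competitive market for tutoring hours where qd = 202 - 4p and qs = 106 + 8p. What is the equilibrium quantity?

Set qd = qs: 202 - 4p = 106 + 8p.
96 = 12p, so p* = 8.
q* = 202 − 4(8) = 170.

q* = 170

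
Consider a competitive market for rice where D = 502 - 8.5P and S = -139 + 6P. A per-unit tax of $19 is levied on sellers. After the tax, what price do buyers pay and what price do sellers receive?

Buyers pay 1510/29, sellers receive 959/29

Pre-tax equilibrium: P* = 1282/29, Q* = 3661/29.
Tax on sellers shifts supply to S = -139 + 6(P − 19) = -253 + 6P.
502 - 8.5P = -253 + 6P gives buyer price Pb = 1510/29; sellers receive Ps = 1510/29 − 19 = 959/29.
New quantity: Q = 502 − 8.5(1510/29) = 1723/29.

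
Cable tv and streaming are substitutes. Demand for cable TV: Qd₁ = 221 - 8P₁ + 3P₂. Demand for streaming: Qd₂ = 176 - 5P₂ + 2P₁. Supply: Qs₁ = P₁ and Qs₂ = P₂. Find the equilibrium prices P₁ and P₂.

P₁ = 38.625, P₂ = 1013/24

Market 1: 221 - 8P₁ + 3P₂ = P₁ → 9P₁ - 3P₂ = 221.
Market 2: 6P₂ - 2P₁ = 176.
Eliminating P₂: 6×(1) + 3×(2) gives 48P₁ = 1854, so P₁ = 38.625.
Back-substitute into (2): P₂ = (176 + 2×38.625) / 6 = 1013/24.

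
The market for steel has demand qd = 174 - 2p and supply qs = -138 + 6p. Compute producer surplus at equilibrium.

Equilibrium: 174 - 2p = -138 + 6p gives p* = 39, q* = 96.
Supply starts at p = 23 (where qs = 0).
PS = ½(39 − 23)(96) = 768.

Producer surplus = 768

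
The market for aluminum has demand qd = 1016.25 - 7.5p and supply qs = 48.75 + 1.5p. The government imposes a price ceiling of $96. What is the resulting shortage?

Equilibrium price would be p* = 107.5, so the ceiling at 96 binds.
At p = 96: qd = 1016.25 − 7.5(96) = 296.25, qs = 48.75 + 1.5(96) = 192.75.
Shortage = 296.25 − 192.75 = 103.5.

Shortage = 103.5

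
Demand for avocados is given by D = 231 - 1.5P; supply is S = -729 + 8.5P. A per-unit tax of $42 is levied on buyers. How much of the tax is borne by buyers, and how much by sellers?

Pre-tax equilibrium: P* = 96, Q* = 87.
Tax on buyers shifts demand to D = 231 − 1.5(P + 42) = 168 - 1.5P.
168 - 1.5P = -729 + 8.5P gives seller price Ps = 89.7; buyers pay Pb = 89.7 + 42 = 131.7.
New quantity: Q = 231 − 1.5(131.7) = 33.45.
Buyer burden = 131.7 − 96 = 35.7; seller burden = 96 − 89.7 = 6.3.

Buyers bear $35.7, sellers bear $6.3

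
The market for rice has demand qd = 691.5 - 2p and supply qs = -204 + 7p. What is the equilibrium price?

p* = 99.5

Set qd = qs: 691.5 - 2p = -204 + 7p.
895.5 = 9p, so p* = 99.5.
q* = 691.5 − 2(99.5) = 492.5.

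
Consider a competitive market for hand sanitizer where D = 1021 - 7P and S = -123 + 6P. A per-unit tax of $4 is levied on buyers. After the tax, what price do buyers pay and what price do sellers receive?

Buyers pay 1168/13, sellers receive 1116/13

Pre-tax equilibrium: P* = 88, Q* = 405.
Tax on buyers shifts demand to D = 1021 − 7(P + 4) = 993 - 7P.
993 - 7P = -123 + 6P gives seller price Ps = 1116/13; buyers pay Pb = 1116/13 + 4 = 1168/13.
New quantity: Q = 1021 − 7(1168/13) = 5097/13.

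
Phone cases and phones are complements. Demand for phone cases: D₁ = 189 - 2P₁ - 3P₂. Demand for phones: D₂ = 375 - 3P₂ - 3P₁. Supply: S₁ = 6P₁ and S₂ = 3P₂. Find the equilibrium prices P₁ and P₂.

Market 1: 189 - 2P₁ - 3P₂ = 6P₁ → 8P₁ + 3P₂ = 189.
Market 2: 6P₂ + 3P₁ = 375.
Eliminating P₂: 6×(1) − 3×(2) gives 39P₁ = 9, so P₁ = 3/13.
Back-substitute into (2): P₂ = (375 − 3×3/13) / 6 = 811/13.

P₁ = 3/13, P₂ = 811/13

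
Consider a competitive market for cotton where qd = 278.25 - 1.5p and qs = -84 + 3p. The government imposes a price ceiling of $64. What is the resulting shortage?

Shortage = 74.25

Equilibrium price would be p* = 80.5, so the ceiling at 64 binds.
At p = 64: qd = 278.25 − 1.5(64) = 182.25, qs = -84 + 3(64) = 108.
Shortage = 182.25 − 108 = 74.25.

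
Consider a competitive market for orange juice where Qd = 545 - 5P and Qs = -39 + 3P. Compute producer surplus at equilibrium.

Equilibrium: 545 - 5P = -39 + 3P gives P* = 73, Q* = 180.
Supply starts at P = 13 (where Qs = 0).
PS = ½(73 − 13)(180) = 5400.

Producer surplus = 5400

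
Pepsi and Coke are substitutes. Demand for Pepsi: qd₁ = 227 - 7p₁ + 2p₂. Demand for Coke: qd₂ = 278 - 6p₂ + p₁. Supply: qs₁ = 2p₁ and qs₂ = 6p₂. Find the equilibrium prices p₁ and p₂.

Market 1: 227 - 7p₁ + 2p₂ = 2p₁ → 9p₁ - 2p₂ = 227.
Market 2: 12p₂ - p₁ = 278.
Eliminating p₂: 12×(1) + 2×(2) gives 106p₁ = 3280, so p₁ = 1640/53.
Back-substitute into (2): p₂ = (278 + 1×1640/53) / 12 = 2729/106.

p₁ = 1640/53, p₂ = 2729/106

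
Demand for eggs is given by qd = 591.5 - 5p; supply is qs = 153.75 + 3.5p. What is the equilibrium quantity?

q* = 334

Set qd = qs: 591.5 - 5p = 153.75 + 3.5p.
437.75 = 8.5p, so p* = 51.5.
q* = 591.5 − 5(51.5) = 334.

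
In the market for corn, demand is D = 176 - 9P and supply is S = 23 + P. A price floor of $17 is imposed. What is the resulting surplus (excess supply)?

Equilibrium price would be P* = 15.3, so the floor at 17 binds.
At P = 17: D = 23, S = 40.
Surplus = 40 − 23 = 17.

Surplus = 17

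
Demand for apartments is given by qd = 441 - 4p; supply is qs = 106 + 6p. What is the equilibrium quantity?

q* = 307

Set qd = qs: 441 - 4p = 106 + 6p.
335 = 10p, so p* = 33.5.
q* = 441 − 4(33.5) = 307.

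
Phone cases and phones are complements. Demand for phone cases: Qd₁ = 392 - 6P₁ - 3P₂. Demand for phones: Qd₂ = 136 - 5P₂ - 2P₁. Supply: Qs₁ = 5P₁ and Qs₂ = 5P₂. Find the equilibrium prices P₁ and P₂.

P₁ = 439/13, P₂ = 89/13

Market 1: 392 - 6P₁ - 3P₂ = 5P₁ → 11P₁ + 3P₂ = 392.
Market 2: 10P₂ + 2P₁ = 136.
Eliminating P₂: 10×(1) − 3×(2) gives 104P₁ = 3512, so P₁ = 439/13.
Back-substitute into (2): P₂ = (136 − 2×439/13) / 10 = 89/13.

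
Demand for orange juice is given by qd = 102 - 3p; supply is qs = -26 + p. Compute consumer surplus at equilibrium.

Equilibrium: 102 - 3p = -26 + p gives p* = 32, q* = 6.
Demand choke price (qd = 0): p = 34.
CS = ½(34 − 32)(6) = 6.

Consumer surplus = 6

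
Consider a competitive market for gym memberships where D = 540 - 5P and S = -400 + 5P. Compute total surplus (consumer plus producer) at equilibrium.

Equilibrium: 540 - 5P = -400 + 5P gives P* = 94, Q* = 70.
Demand choke price: P = 108; supply starts at P = 80.
CS = ½(108 − 94)(70) = 490; PS = ½(94 − 80)(70) = 490.

Total surplus = 980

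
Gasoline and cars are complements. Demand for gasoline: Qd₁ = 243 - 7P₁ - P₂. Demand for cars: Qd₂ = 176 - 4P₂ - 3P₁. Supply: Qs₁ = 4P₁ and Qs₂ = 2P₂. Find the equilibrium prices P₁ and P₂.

Market 1: 243 - 7P₁ - P₂ = 4P₁ → 11P₁ + P₂ = 243.
Market 2: 6P₂ + 3P₁ = 176.
Eliminating P₂: 6×(1) − 1×(2) gives 63P₁ = 1282, so P₁ = 1282/63.
Back-substitute into (2): P₂ = (176 − 3×1282/63) / 6 = 1207/63.

P₁ = 1282/63, P₂ = 1207/63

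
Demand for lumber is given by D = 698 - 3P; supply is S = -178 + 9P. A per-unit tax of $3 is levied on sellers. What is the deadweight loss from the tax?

Deadweight loss = 10.125

Pre-tax equilibrium: P* = 73, Q* = 479.
Tax on sellers shifts supply to S = -178 + 9(P − 3) = -205 + 9P.
698 - 3P = -205 + 9P gives buyer price Pb = 75.25; sellers receive Ps = 75.25 − 3 = 72.25.
New quantity: Q = 698 − 3(75.25) = 472.25.
DWL = ½ × 3 × (479 − 472.25) = 10.125.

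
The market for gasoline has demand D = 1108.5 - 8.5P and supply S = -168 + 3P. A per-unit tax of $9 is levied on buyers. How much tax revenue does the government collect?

Tax revenue = 30024/23

Pre-tax equilibrium: P* = 111, Q* = 165.
Tax on buyers shifts demand to D = 1108.5 − 8.5(P + 9) = 1032 - 8.5P.
1032 - 8.5P = -168 + 3P gives seller price Ps = 2400/23; buyers pay Pb = 2400/23 + 9 = 2607/23.
New quantity: Q = 1108.5 − 8.5(2607/23) = 3336/23.
Revenue = 9 × 3336/23 = 30024/23.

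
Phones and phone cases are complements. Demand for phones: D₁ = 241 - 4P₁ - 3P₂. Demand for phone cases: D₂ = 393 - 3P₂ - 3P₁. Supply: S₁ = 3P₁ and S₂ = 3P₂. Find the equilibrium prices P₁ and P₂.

Market 1: 241 - 4P₁ - 3P₂ = 3P₁ → 7P₁ + 3P₂ = 241.
Market 2: 6P₂ + 3P₁ = 393.
Eliminating P₂: 6×(1) − 3×(2) gives 33P₁ = 267, so P₁ = 89/11.
Back-substitute into (2): P₂ = (393 − 3×89/11) / 6 = 676/11.

P₁ = 89/11, P₂ = 676/11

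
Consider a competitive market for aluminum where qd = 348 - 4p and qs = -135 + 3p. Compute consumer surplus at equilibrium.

Consumer surplus = 648

Equilibrium: 348 - 4p = -135 + 3p gives p* = 69, q* = 72.
Demand choke price (qd = 0): p = 87.
CS = ½(87 − 69)(72) = 648.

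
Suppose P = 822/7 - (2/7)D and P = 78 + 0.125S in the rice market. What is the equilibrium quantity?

Q* = 96

Set the two price expressions equal: 822/7 - (2/7)Q = 78 + 0.125Q.
276/7 = (23/56)Q, so Q* = 96.
P* = 822/7 − (2/7)(96) = 90.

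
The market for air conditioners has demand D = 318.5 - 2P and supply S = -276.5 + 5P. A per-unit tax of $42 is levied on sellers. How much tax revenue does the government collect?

Pre-tax equilibrium: P* = 85, Q* = 148.5.
Tax on sellers shifts supply to S = -276.5 + 5(P − 42) = -486.5 + 5P.
318.5 - 2P = -486.5 + 5P gives buyer price Pb = 115; sellers receive Ps = 115 − 42 = 73.
New quantity: Q = 318.5 − 2(115) = 88.5.
Revenue = 42 × 88.5 = 3717.

Tax revenue = 3717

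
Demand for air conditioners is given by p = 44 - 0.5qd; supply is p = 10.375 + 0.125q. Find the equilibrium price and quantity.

Set the two price expressions equal: 44 - 0.5q = 10.375 + 0.125q.
33.625 = 0.625q, so q* = 53.8.
p* = 44 − (0.5)(53.8) = 17.1.

p* = 17.1, q* = 53.8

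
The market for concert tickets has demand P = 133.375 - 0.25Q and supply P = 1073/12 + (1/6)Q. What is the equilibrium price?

P* = 107

Set the two price expressions equal: 133.375 - 0.25Q = 1073/12 + (1/6)Q.
1055/24 = (5/12)Q, so Q* = 105.5.
P* = 133.375 − (0.25)(105.5) = 107.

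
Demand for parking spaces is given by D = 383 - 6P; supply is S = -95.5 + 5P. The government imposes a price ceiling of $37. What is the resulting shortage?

Equilibrium price would be P* = 43.5, so the ceiling at 37 binds.
At P = 37: D = 383 − 6(37) = 161, S = -95.5 + 5(37) = 89.5.
Shortage = 161 − 89.5 = 71.5.

Shortage = 71.5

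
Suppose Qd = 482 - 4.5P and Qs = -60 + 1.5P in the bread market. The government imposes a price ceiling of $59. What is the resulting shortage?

Shortage = 188

Equilibrium price would be P* = 271/3, so the ceiling at 59 binds.
At P = 59: Qd = 482 − 4.5(59) = 216.5, Qs = -60 + 1.5(59) = 28.5.
Shortage = 216.5 − 28.5 = 188.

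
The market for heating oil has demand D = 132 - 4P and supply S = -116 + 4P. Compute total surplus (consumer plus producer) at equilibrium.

Equilibrium: 132 - 4P = -116 + 4P gives P* = 31, Q* = 8.
Demand choke price: P = 33; supply starts at P = 29.
CS = ½(33 − 31)(8) = 8; PS = ½(31 − 29)(8) = 8.

Total surplus = 16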